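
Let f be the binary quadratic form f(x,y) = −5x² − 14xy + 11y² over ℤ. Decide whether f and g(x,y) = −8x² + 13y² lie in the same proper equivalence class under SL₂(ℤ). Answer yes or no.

D₁ = 416, D₂ = 416
river cycle of f (length 6): (11, 14, -5), (-5, 16, 8), (8, 16, -5), (-5, 14, 11), (11, 8, -8), (-8, 8, 11)
river cycle of g (length 6): (-8, 16, 5), (5, 14, -11), (-11, 8, 8), (8, 8, -11), (-11, 14, 5), (5, 16, -8)
cycles differ ⇒ inequivalent

no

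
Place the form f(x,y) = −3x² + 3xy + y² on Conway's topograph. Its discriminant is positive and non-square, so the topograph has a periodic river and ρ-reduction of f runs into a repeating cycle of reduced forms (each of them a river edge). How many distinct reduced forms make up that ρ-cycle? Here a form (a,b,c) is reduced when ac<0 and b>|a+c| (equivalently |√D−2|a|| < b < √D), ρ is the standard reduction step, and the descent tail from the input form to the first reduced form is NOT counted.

D = 21, ⌊√D⌋ = 4
river: ρ → (1,3,-3)
river: ρ → (-3,3,1)
ρ-cycle length = 2 (tail of 0 descent steps not counted)

2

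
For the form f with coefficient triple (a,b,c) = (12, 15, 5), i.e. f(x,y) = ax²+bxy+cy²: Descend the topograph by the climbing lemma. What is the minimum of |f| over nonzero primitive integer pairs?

translate: b→-9 (≡15 mod 24), so (12,15,5)→(12,-9,2)
flip: (12,-9,2)→(2,9,12)
translate: b→1 (≡9 mod 4), so (2,9,12)→(2,1,2)
reduced (well bottom): (2,1,2) with a≤c, −a<b≤a
well minimum = a = 2

2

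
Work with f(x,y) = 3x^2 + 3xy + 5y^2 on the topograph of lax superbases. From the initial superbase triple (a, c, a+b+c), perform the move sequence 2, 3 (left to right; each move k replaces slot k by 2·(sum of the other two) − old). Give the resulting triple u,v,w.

start (3,5,11) = (f(1,0),f(0,1),f(1,1))
replace slot 2: 2·(3+11) − 5 = 23 → (3,23,11)
replace slot 3: 2·(3+23) − 11 = 41 → (3,23,41)

3,23,41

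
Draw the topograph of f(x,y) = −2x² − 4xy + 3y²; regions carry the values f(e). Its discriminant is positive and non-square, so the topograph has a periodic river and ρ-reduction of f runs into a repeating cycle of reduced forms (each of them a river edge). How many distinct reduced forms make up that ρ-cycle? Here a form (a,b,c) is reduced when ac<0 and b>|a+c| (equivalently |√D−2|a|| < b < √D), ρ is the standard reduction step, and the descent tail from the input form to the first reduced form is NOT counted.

D = 40, ⌊√D⌋ = 6
descent: ρ → (3,4,-2)  [lands on river]
river: ρ → (-2,4,3)
river: ρ → (3,2,-3)
river: ρ → (-3,4,2)
river: ρ → (2,4,-3)
river: ρ → (-3,2,3)
ρ-cycle length = 6 (tail of 1 descent step not counted)

6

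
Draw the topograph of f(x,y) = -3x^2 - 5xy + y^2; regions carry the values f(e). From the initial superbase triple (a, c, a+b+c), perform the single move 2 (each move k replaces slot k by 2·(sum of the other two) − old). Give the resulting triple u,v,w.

start (-3,1,-7) = (f(1,0),f(0,1),f(1,1))
replace slot 2: 2·((-3)+(-7)) − 1 = -21 → (-3,-21,-7)

-3,-21,-7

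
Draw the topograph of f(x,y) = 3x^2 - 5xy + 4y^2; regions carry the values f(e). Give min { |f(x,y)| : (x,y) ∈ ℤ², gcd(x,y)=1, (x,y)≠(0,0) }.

translate: b→1 (≡-5 mod 6), so (3,-5,4)→(3,1,2)
flip: (3,1,2)→(2,-1,3)
reduced (well bottom): (2,-1,3) with a≤c, −a<b≤a
well minimum = a = 2

2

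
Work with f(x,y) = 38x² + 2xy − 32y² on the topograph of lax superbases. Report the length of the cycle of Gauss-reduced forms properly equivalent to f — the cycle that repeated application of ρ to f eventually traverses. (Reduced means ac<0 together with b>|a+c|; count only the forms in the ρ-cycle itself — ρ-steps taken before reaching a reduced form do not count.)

D = 4868, ⌊√D⌋ = 69
descent: ρ → (-32,62,8)  [lands on river]
river: ρ → (8,66,-16)
river: ρ → (-16,62,16)
river: ρ → (16,66,-8)
river: ρ → (-8,62,32)
river: ρ → (32,66,-4)
river: ρ → (-4,62,64)
river: ρ → (64,66,-2)
river: ρ → (-2,66,64)
river: ρ → (64,62,-4)
river: ρ → (-4,66,32)
river: ρ → (32,62,-8)
river: ρ → (-8,66,16)
river: ρ → (16,62,-16)
river: ρ → (-16,66,8)
river: ρ → (8,62,-32)
river: ρ → (-32,66,4)
river: ρ → (4,62,-64)
river: ρ → (-64,66,2)
river: ρ → (2,66,-64)
river: ρ → (-64,62,4)
river: ρ → (4,66,-32)
ρ-cycle length = 22 (tail of 1 descent step not counted)

22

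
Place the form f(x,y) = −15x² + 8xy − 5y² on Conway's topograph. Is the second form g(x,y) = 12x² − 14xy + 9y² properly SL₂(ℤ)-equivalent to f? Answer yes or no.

D₁ = -236, D₂ = -236
f is negative-definite; reduce −f:
−f: flip: (15,-8,5)→(5,8,15)
−f: translate: b→-2 (≡8 mod 10), so (5,8,15)→(5,-2,12)
−f: reduced (well bottom): (5,-2,12) with a≤c, −a<b≤a
flip sign back: reduced form of f is (-5,2,-12)
g: translate: b→10 (≡-14 mod 24), so (12,-14,9)→(12,10,7)
g: flip: (12,10,7)→(7,-10,12)
g: translate: b→4 (≡-10 mod 14), so (7,-10,12)→(7,4,9)
g: reduced (well bottom): (7,4,9) with a≤c, −a<b≤a
reduced forms (-5, 2, -12) vs (7, 4, 9) ⇒ inequivalent

no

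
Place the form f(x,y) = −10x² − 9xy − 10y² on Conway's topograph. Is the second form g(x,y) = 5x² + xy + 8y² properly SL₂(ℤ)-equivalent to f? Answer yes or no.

D₁ = -319, D₂ = -159
discriminants differ ⇒ not SL₂(ℤ)-equivalent

no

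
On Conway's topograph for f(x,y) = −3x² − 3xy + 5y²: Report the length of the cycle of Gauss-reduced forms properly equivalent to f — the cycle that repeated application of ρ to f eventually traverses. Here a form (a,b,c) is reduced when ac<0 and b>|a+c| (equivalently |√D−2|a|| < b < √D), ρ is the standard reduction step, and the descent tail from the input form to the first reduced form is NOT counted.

D = 69, ⌊√D⌋ = 8
descent: ρ → (5,3,-3)  [lands on river]
river: ρ → (-3,3,5)
river: ρ → (5,7,-1)
river: ρ → (-1,7,5)
ρ-cycle length = 4 (tail of 1 descent step not counted)

4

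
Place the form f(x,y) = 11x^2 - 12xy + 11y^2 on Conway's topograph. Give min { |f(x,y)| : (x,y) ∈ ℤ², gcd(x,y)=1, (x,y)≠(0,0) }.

translate: b→10 (≡-12 mod 22), so (11,-12,11)→(11,10,10)
flip: (11,10,10)→(10,-10,11)
translate: b→10 (≡-10 mod 20), so (10,-10,11)→(10,10,11)
reduced (well bottom): (10,10,11) with a≤c, −a<b≤a
well minimum = a = 10

10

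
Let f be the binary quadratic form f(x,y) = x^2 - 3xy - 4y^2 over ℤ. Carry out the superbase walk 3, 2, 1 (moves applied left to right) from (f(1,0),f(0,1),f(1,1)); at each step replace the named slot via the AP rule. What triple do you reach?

start (1,-4,-6) = (f(1,0),f(0,1),f(1,1))
replace slot 3: 2·(1+(-4)) − (-6) = 0 → (1,-4,0)
replace slot 2: 2·(1+0) − (-4) = 6 → (1,6,0)
replace slot 1: 2·(6+0) − 1 = 11 → (11,6,0)

11,6,0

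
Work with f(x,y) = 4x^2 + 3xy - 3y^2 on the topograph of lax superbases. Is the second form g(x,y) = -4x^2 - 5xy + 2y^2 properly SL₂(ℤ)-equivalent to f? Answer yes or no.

D₁ = 57, D₂ = 57
river cycle of f (length 6): (-3, 3, 4), (4, 5, -2), (-2, 7, 1), (1, 7, -2), (-2, 5, 4), (4, 3, -3)
river cycle of g (length 6): (2, 5, -4), (-4, 3, 3), (3, 3, -4), (-4, 5, 2), (2, 7, -1), (-1, 7, 2)
cycles differ ⇒ inequivalent

no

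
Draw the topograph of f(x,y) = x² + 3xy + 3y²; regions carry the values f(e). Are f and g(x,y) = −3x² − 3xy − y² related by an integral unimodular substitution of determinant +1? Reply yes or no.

D₁ = -3, D₂ = -3
f: translate: b→1 (≡3 mod 2), so (1,3,3)→(1,1,1)
f: reduced (well bottom): (1,1,1) with a≤c, −a<b≤a
g is negative-definite; reduce −g:
−g: flip: (3,3,1)→(1,-3,3)
−g: translate: b→1 (≡-3 mod 2), so (1,-3,3)→(1,1,1)
−g: reduced (well bottom): (1,1,1) with a≤c, −a<b≤a
flip sign back: reduced form of g is (-1,-1,-1)
reduced forms (1, 1, 1) vs (-1, -1, -1) ⇒ inequivalent

no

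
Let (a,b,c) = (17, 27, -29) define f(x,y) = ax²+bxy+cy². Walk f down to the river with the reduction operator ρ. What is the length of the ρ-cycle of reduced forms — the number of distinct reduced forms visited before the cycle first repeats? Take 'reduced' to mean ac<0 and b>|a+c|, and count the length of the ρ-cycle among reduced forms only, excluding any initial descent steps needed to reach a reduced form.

D = 2701, ⌊√D⌋ = 51
river: ρ → (-29,31,15)
river: ρ → (15,29,-31)
river: ρ → (-31,33,13)
river: ρ → (13,45,-13)
river: ρ → (-13,33,31)
river: ρ → (31,29,-15)
river: ρ → (-15,31,29)
river: ρ → (29,27,-17)
river: ρ → (-17,41,15)
river: ρ → (15,49,-5)
river: ρ → (-5,51,5)
river: ρ → (5,49,-15)
river: ρ → (-15,41,17)
river: ρ → (17,27,-29)
ρ-cycle length = 14 (tail of 0 descent steps not counted)

14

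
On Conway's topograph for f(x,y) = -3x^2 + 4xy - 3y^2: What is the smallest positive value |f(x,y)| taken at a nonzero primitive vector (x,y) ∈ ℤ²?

translate: b→2 (≡-4 mod 6), so (3,-4,3)→(3,2,2)
flip: (3,2,2)→(2,-2,3)
translate: b→2 (≡-2 mod 4), so (2,-2,3)→(2,2,3)
reduced (well bottom): (2,2,3) with a≤c, −a<b≤a
well minimum |f| = |-2| = 2 (negative-definite)

2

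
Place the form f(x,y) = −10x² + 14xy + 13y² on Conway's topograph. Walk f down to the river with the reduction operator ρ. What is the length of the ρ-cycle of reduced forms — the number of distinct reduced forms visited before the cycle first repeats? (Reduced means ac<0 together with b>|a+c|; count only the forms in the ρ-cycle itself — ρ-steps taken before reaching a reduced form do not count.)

D = 716, ⌊√D⌋ = 26
river: ρ → (13,12,-11)
river: ρ → (-11,10,14)
river: ρ → (14,18,-7)
river: ρ → (-7,24,5)
river: ρ → (5,26,-2)
river: ρ → (-2,26,5)
river: ρ → (5,24,-7)
river: ρ → (-7,18,14)
river: ρ → (14,10,-11)
river: ρ → (-11,12,13)
river: ρ → (13,14,-10)
river: ρ → (-10,26,1)
river: ρ → (1,26,-10)
river: ρ → (-10,14,13)
ρ-cycle length = 14 (tail of 0 descent steps not counted)

14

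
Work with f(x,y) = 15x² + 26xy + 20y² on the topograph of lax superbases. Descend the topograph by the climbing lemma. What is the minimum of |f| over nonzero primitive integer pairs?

translate: b→-4 (≡26 mod 30), so (15,26,20)→(15,-4,9)
flip: (15,-4,9)→(9,4,15)
reduced (well bottom): (9,4,15) with a≤c, −a<b≤a
well minimum = a = 9

9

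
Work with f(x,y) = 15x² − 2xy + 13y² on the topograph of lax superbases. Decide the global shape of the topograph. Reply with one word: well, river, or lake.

D = b²−4ac = (-2)² − 4·15·13 = -776
D < 0 ⇒ definite ⇒ every region one sign ⇒ single well

well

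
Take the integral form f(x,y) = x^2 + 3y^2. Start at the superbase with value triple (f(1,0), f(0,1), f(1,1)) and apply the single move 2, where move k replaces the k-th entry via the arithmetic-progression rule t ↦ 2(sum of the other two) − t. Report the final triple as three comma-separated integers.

start (1,3,4) = (f(1,0),f(0,1),f(1,1))
replace slot 2: 2·(1+4) − 3 = 7 → (1,7,4)

1,7,4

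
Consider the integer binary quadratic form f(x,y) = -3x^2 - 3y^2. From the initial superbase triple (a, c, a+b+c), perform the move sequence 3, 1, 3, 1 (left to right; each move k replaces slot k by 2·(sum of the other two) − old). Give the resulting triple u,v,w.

start (-3,-3,-6) = (f(1,0),f(0,1),f(1,1))
replace slot 3: 2·((-3)+(-3)) − (-6) = -6 → (-3,-3,-6)
replace slot 1: 2·((-3)+(-6)) − (-3) = -15 → (-15,-3,-6)
replace slot 3: 2·((-15)+(-3)) − (-6) = -30 → (-15,-3,-30)
replace slot 1: 2·((-3)+(-30)) − (-15) = -51 → (-51,-3,-30)

-51,-3,-30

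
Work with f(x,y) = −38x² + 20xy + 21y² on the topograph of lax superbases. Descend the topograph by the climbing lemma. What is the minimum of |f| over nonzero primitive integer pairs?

river: ρ → (21,22,-37)
river: ρ → (-37,52,6)
river: ρ → (6,56,-19)
river: ρ → (-19,58,3)
river: ρ → (3,56,-38)
river: ρ → (-38,20,21)
closes: descent 0, river 6
min |a| on river = 3

3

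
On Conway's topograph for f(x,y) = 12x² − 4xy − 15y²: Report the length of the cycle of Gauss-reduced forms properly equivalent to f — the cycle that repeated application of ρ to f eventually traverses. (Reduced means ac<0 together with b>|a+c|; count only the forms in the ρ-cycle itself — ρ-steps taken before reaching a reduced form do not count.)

D = 736, ⌊√D⌋ = 27
descent: ρ → (-15,4,12)  [lands on river]
river: ρ → (12,20,-7)
river: ρ → (-7,22,9)
river: ρ → (9,14,-15)
river: ρ → (-15,16,8)
river: ρ → (8,16,-15)
river: ρ → (-15,14,9)
river: ρ → (9,22,-7)
river: ρ → (-7,20,12)
river: ρ → (12,4,-15)
river: ρ → (-15,26,1)
river: ρ → (1,26,-15)
ρ-cycle length = 12 (tail of 1 descent step not counted)

12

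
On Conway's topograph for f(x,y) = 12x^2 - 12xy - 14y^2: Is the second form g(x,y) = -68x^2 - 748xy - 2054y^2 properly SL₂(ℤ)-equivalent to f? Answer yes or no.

D₁ = 816, D₂ = 816
river cycle of f (length 6): (-14, 12, 12), (12, 12, -14), (-14, 16, 10), (10, 24, -6), (-6, 24, 10), (10, 16, -14)
river cycle of g (length 6): (-14, 16, 10), (10, 24, -6), (-6, 24, 10), (10, 16, -14), (-14, 12, 12), (12, 12, -14)
cycles coincide ⇒ equivalent

yes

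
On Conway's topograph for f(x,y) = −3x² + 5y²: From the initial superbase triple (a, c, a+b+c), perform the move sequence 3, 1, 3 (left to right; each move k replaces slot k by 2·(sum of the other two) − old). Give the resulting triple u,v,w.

start (-3,5,2) = (f(1,0),f(0,1),f(1,1))
replace slot 3: 2·((-3)+5) − 2 = 2 → (-3,5,2)
replace slot 1: 2·(5+2) − (-3) = 17 → (17,5,2)
replace slot 3: 2·(17+5) − 2 = 42 → (17,5,42)

17,5,42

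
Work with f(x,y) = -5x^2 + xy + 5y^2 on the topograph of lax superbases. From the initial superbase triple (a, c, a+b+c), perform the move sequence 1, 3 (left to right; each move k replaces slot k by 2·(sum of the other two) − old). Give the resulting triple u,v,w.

start (-5,5,1) = (f(1,0),f(0,1),f(1,1))
replace slot 1: 2·(5+1) − (-5) = 17 → (17,5,1)
replace slot 3: 2·(17+5) − 1 = 43 → (17,5,43)

17,5,43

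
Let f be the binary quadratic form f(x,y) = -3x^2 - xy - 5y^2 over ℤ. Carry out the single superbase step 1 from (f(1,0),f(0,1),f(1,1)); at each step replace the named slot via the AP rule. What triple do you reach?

start (-3,-5,-9) = (f(1,0),f(0,1),f(1,1))
replace slot 1: 2·((-5)+(-9)) − (-3) = -25 → (-25,-5,-9)

-25,-5,-9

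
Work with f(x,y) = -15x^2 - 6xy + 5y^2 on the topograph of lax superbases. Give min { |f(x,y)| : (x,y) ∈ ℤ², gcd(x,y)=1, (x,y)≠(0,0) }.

descent: ρ → (5,16,-4)  [lands on river]
river: ρ → (-4,16,5)
river: ρ → (5,14,-7)
river: ρ → (-7,14,5)
closes: descent 1, river 4
min |a| on river = 4

4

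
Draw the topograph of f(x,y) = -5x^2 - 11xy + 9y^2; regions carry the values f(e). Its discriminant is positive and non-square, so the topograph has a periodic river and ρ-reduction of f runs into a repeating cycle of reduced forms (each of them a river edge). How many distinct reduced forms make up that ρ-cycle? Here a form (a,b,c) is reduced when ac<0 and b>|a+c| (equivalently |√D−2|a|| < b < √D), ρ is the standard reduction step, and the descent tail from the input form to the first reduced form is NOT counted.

D = 301, ⌊√D⌋ = 17
descent: ρ → (9,11,-5)  [lands on river]
river: ρ → (-5,9,11)
river: ρ → (11,13,-3)
river: ρ → (-3,17,1)
river: ρ → (1,17,-3)
river: ρ → (-3,13,11)
river: ρ → (11,9,-5)
river: ρ → (-5,11,9)
river: ρ → (9,7,-7)
river: ρ → (-7,7,9)
ρ-cycle length = 10 (tail of 1 descent step not counted)

10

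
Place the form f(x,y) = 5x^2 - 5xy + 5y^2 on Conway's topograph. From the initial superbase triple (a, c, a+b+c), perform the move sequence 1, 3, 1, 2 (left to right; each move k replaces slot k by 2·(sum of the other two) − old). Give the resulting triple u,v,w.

start (5,5,5) = (f(1,0),f(0,1),f(1,1))
replace slot 1: 2·(5+5) − 5 = 15 → (15,5,5)
replace slot 3: 2·(15+5) − 5 = 35 → (15,5,35)
replace slot 1: 2·(5+35) − 15 = 65 → (65,5,35)
replace slot 2: 2·(65+35) − 5 = 195 → (65,195,35)

65,195,35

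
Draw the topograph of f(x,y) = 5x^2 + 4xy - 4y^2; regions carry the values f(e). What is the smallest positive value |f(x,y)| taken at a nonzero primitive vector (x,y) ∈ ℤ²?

river: ρ → (-4,4,5)
river: ρ → (5,6,-3)
river: ρ → (-3,6,5)
river: ρ → (5,4,-4)
closes: descent 0, river 4
min |a| on river = 3

3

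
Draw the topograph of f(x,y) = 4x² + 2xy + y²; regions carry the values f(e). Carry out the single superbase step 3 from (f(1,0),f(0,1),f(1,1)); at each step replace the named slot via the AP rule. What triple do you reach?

start (4,1,7) = (f(1,0),f(0,1),f(1,1))
replace slot 3: 2·(4+1) − 7 = 3 → (4,1,3)

4,1,3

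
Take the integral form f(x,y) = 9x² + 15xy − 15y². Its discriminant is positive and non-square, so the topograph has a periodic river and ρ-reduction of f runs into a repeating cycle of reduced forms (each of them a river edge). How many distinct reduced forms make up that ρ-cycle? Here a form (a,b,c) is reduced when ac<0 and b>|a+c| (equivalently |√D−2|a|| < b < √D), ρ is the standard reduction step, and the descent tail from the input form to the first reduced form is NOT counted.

D = 765, ⌊√D⌋ = 27
river: ρ → (-15,15,9)
river: ρ → (9,21,-9)
river: ρ → (-9,15,15)
river: ρ → (15,15,-9)
river: ρ → (-9,21,9)
river: ρ → (9,15,-15)
ρ-cycle length = 6 (tail of 0 descent steps not counted)

6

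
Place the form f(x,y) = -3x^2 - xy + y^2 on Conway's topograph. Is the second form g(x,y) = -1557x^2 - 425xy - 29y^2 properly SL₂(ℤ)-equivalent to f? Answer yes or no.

D₁ = 13, D₂ = 13
river cycle of f (length 2): (1, 3, -1), (-1, 3, 1)
river cycle of g (length 2): (1, 3, -1), (-1, 3, 1)
cycles coincide ⇒ equivalent

yes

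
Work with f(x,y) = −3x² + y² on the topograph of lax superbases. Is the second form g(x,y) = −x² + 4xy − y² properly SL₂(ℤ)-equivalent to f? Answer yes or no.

D₁ = 12, D₂ = 12
river cycle of f (length 2): (1, 2, -2), (-2, 2, 1)
river cycle of g (length 2): (-1, 2, 2), (2, 2, -1)
cycles differ ⇒ inequivalent

no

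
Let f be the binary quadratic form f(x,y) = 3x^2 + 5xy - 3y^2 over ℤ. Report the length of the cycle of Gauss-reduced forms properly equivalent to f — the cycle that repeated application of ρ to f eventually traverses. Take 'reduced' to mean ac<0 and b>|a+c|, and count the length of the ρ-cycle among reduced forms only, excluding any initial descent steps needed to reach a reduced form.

D = 61, ⌊√D⌋ = 7
river: ρ → (-3,7,1)
river: ρ → (1,7,-3)
river: ρ → (-3,5,3)
river: ρ → (3,7,-1)
river: ρ → (-1,7,3)
river: ρ → (3,5,-3)
ρ-cycle length = 6 (tail of 0 descent steps not counted)

6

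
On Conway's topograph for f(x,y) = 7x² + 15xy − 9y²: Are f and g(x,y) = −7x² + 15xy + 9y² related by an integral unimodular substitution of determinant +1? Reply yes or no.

D₁ = 477, D₂ = 477
river cycle of f (length 8): (-9, 21, 1), (1, 21, -9), (-9, 15, 7), (7, 13, -11), (-11, 9, 9), (9, 9, -11), (-11, 13, 7), (7, 15, -9)
river cycle of g (length 8): (9, 21, -1), (-1, 21, 9), (9, 15, -7), (-7, 13, 11), (11, 9, -9), (-9, 9, 11), (11, 13, -7), (-7, 15, 9)
cycles differ ⇒ inequivalent

no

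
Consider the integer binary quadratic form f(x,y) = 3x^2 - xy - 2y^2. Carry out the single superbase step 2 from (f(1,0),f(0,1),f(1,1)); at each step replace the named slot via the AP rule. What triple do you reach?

start (3,-2,0) = (f(1,0),f(0,1),f(1,1))
replace slot 2: 2·(3+0) − (-2) = 8 → (3,8,0)

3,8,0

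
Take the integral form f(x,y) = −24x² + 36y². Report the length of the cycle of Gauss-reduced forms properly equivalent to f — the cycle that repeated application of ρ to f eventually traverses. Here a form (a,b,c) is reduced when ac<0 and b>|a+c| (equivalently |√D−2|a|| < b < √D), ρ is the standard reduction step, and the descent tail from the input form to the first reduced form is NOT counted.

D = 3456, ⌊√D⌋ = 58
descent: ρ → (36,0,-24)
descent: ρ → (-24,48,12)  [lands on river]
river: ρ → (12,48,-24)
ρ-cycle length = 2 (tail of 2 descent steps not counted)

2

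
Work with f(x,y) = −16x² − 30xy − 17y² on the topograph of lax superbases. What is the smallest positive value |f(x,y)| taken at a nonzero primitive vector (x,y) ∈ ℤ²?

translate: b→-2 (≡30 mod 32), so (16,30,17)→(16,-2,3)
flip: (16,-2,3)→(3,2,16)
reduced (well bottom): (3,2,16) with a≤c, −a<b≤a
well minimum |f| = |-3| = 3 (negative-definite)

3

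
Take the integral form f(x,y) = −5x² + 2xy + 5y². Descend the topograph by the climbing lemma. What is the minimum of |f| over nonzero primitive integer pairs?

river: ρ → (5,8,-2)
river: ρ → (-2,8,5)
river: ρ → (5,2,-5)
river: ρ → (-5,8,2)
river: ρ → (2,8,-5)
river: ρ → (-5,2,5)
closes: descent 0, river 6
min |a| on river = 2

2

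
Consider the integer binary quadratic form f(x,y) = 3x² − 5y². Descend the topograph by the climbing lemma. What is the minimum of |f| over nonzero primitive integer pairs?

descent: ρ → (-5,0,3)
descent: ρ → (3,6,-2)  [lands on river]
river: ρ → (-2,6,3)
closes: descent 2, river 2
min |a| on river = 2

2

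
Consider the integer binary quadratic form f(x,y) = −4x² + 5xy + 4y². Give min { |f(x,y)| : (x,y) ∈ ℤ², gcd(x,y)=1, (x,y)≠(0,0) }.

river: ρ → (4,3,-5)
river: ρ → (-5,7,2)
river: ρ → (2,9,-1)
river: ρ → (-1,9,2)
river: ρ → (2,7,-5)
river: ρ → (-5,3,4)
river: ρ → (4,5,-4)
river: ρ → (-4,3,5)
river: ρ → (5,7,-2)
river: ρ → (-2,9,1)
river: ρ → (1,9,-2)
river: ρ → (-2,7,5)
river: ρ → (5,3,-4)
river: ρ → (-4,5,4)
closes: descent 0, river 14
min |a| on river = 1

1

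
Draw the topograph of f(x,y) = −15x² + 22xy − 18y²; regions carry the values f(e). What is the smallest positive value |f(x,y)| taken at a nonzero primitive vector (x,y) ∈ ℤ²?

translate: b→8 (≡-22 mod 30), so (15,-22,18)→(15,8,11)
flip: (15,8,11)→(11,-8,15)
reduced (well bottom): (11,-8,15) with a≤c, −a<b≤a
well minimum |f| = |-11| = 11 (negative-definite)

11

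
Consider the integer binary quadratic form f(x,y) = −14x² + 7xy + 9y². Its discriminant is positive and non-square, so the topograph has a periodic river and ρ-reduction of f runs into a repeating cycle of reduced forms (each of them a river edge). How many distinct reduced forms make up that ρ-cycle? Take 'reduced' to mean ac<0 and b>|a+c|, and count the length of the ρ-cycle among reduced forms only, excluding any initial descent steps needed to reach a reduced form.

D = 553, ⌊√D⌋ = 23
river: ρ → (9,11,-12)
river: ρ → (-12,13,8)
river: ρ → (8,19,-6)
river: ρ → (-6,17,11)
river: ρ → (11,5,-12)
river: ρ → (-12,19,4)
river: ρ → (4,21,-7)
river: ρ → (-7,21,4)
river: ρ → (4,19,-12)
river: ρ → (-12,5,11)
river: ρ → (11,17,-6)
river: ρ → (-6,19,8)
river: ρ → (8,13,-12)
river: ρ → (-12,11,9)
river: ρ → (9,7,-14)
river: ρ → (-14,21,2)
river: ρ → (2,23,-3)
river: ρ → (-3,19,16)
river: ρ → (16,13,-6)
river: ρ → (-6,23,1)
river: ρ → (1,23,-6)
river: ρ → (-6,13,16)
river: ρ → (16,19,-3)
river: ρ → (-3,23,2)
river: ρ → (2,21,-14)
river: ρ → (-14,7,9)
ρ-cycle length = 26 (tail of 0 descent steps not counted)

26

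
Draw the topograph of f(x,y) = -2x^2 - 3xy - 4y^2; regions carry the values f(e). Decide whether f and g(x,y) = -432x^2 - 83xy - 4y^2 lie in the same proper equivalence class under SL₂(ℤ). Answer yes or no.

D₁ = -23, D₂ = -23
f is negative-definite; reduce −f:
−f: translate: b→-1 (≡3 mod 4), so (2,3,4)→(2,-1,3)
−f: reduced (well bottom): (2,-1,3) with a≤c, −a<b≤a
flip sign back: reduced form of f is (-2,1,-3)
g is negative-definite; reduce −g:
−g: flip: (432,83,4)→(4,-83,432)
−g: translate: b→-3 (≡-83 mod 8), so (4,-83,432)→(4,-3,2)
−g: flip: (4,-3,2)→(2,3,4)
−g: translate: b→-1 (≡3 mod 4), so (2,3,4)→(2,-1,3)
−g: reduced (well bottom): (2,-1,3) with a≤c, −a<b≤a
flip sign back: reduced form of g is (-2,1,-3)
reduced forms (-2, 1, -3) vs (-2, 1, -3) ⇒ equivalent

yes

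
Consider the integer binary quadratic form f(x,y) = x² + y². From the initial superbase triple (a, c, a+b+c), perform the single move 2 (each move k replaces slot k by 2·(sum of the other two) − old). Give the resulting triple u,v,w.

start (1,1,2) = (f(1,0),f(0,1),f(1,1))
replace slot 2: 2·(1+2) − 1 = 5 → (1,5,2)

1,5,2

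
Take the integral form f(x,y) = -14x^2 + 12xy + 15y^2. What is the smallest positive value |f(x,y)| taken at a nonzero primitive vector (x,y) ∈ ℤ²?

river: ρ → (15,18,-11)
river: ρ → (-11,26,7)
river: ρ → (7,30,-3)
river: ρ → (-3,30,7)
river: ρ → (7,26,-11)
river: ρ → (-11,18,15)
river: ρ → (15,12,-14)
river: ρ → (-14,16,13)
river: ρ → (13,10,-17)
river: ρ → (-17,24,6)
river: ρ → (6,24,-17)
river: ρ → (-17,10,13)
river: ρ → (13,16,-14)
river: ρ → (-14,12,15)
closes: descent 0, river 14
min |a| on river = 3

3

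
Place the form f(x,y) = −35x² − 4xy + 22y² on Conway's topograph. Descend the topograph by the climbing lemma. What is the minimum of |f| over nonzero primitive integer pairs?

descent: ρ → (22,48,-9)  [lands on river]
river: ρ → (-9,42,37)
river: ρ → (37,32,-14)
river: ρ → (-14,52,7)
river: ρ → (7,46,-35)
river: ρ → (-35,24,18)
river: ρ → (18,48,-11)
river: ρ → (-11,40,34)
river: ρ → (34,28,-17)
river: ρ → (-17,40,22)
closes: descent 1, river 10
min |a| on river = 7

7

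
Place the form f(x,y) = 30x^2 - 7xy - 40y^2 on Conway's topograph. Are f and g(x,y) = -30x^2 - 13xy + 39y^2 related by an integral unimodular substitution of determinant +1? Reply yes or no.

D₁ = 4849, D₂ = 4849
river cycle of f (length 56): (30, 53, -17), (-17, 49, 36), (36, 23, -30), (-30, 37, 29), (29, 21, -38), (-38, 55, 12), (12, 65, -13), (-13, 65, 12), (12, 55, -38), (-38, 21, 29), … (46 more)
river cycle of g (length 56): (39, 13, -30), (-30, 47, 22), (22, 41, -36), (-36, 31, 27), (27, 23, -40), (-40, 57, 10), (10, 63, -22), (-22, 69, 1), (1, 69, -22), (-22, 63, 10), … (46 more)
cycles differ ⇒ inequivalent

no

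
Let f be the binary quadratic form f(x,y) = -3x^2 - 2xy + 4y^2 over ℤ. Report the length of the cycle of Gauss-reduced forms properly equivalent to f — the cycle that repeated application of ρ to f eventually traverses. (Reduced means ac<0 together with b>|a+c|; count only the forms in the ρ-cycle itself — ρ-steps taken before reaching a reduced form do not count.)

D = 52, ⌊√D⌋ = 7
descent: ρ → (4,2,-3)  [lands on river]
river: ρ → (-3,4,3)
river: ρ → (3,2,-4)
river: ρ → (-4,6,1)
river: ρ → (1,6,-4)
river: ρ → (-4,2,3)
river: ρ → (3,4,-3)
river: ρ → (-3,2,4)
river: ρ → (4,6,-1)
river: ρ → (-1,6,4)
ρ-cycle length = 10 (tail of 1 descent step not counted)

10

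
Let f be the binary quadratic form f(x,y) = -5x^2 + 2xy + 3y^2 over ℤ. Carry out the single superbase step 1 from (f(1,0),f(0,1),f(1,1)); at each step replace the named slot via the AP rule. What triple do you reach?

start (-5,3,0) = (f(1,0),f(0,1),f(1,1))
replace slot 1: 2·(3+0) − (-5) = 11 → (11,3,0)

11,3,0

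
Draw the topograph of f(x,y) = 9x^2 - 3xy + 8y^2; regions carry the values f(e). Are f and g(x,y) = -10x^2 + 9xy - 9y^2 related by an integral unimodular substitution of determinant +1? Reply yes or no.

D₁ = -279, D₂ = -279
f: flip: (9,-3,8)→(8,3,9)
f: reduced (well bottom): (8,3,9) with a≤c, −a<b≤a
g is negative-definite; reduce −g:
−g: flip: (10,-9,9)→(9,9,10)
−g: reduced (well bottom): (9,9,10) with a≤c, −a<b≤a
flip sign back: reduced form of g is (-9,-9,-10)
reduced forms (8, 3, 9) vs (-9, -9, -10) ⇒ inequivalent

no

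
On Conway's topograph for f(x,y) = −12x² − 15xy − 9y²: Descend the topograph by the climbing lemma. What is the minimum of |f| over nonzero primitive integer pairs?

translate: b→-9 (≡15 mod 24), so (12,15,9)→(12,-9,6)
flip: (12,-9,6)→(6,9,12)
translate: b→-3 (≡9 mod 12), so (6,9,12)→(6,-3,9)
reduced (well bottom): (6,-3,9) with a≤c, −a<b≤a
well minimum |f| = |-6| = 6 (negative-definite)

6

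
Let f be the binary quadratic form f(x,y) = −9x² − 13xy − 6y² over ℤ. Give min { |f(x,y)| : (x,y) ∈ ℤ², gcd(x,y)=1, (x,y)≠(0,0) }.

translate: b→-5 (≡13 mod 18), so (9,13,6)→(9,-5,2)
flip: (9,-5,2)→(2,5,9)
translate: b→1 (≡5 mod 4), so (2,5,9)→(2,1,6)
reduced (well bottom): (2,1,6) with a≤c, −a<b≤a
well minimum |f| = |-2| = 2 (negative-definite)

2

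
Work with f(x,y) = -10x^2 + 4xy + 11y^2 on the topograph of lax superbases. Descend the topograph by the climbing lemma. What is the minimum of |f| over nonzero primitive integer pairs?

river: ρ → (11,18,-3)
river: ρ → (-3,18,11)
river: ρ → (11,4,-10)
river: ρ → (-10,16,5)
river: ρ → (5,14,-13)
river: ρ → (-13,12,6)
river: ρ → (6,12,-13)
river: ρ → (-13,14,5)
river: ρ → (5,16,-10)
river: ρ → (-10,4,11)
closes: descent 0, river 10
min |a| on river = 3

3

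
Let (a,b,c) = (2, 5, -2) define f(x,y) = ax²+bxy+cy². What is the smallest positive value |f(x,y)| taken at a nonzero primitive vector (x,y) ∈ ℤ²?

river: ρ → (-2,3,4)
river: ρ → (4,5,-1)
river: ρ → (-1,5,4)
river: ρ → (4,3,-2)
river: ρ → (-2,5,2)
river: ρ → (2,3,-4)
river: ρ → (-4,5,1)
river: ρ → (1,5,-4)
river: ρ → (-4,3,2)
river: ρ → (2,5,-2)
closes: descent 0, river 10
min |a| on river = 1

1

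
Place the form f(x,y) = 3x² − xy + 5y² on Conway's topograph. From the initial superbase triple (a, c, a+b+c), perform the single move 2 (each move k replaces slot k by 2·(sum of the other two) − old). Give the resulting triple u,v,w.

start (3,5,7) = (f(1,0),f(0,1),f(1,1))
replace slot 2: 2·(3+7) − 5 = 15 → (3,15,7)

3,15,7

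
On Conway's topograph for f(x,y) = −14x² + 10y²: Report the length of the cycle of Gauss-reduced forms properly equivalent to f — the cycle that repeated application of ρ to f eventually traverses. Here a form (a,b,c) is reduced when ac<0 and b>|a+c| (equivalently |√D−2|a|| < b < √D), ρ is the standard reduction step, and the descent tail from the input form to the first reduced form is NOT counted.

D = 560, ⌊√D⌋ = 23
descent: ρ → (10,20,-4)  [lands on river]
river: ρ → (-4,20,10)
ρ-cycle length = 2 (tail of 1 descent step not counted)

2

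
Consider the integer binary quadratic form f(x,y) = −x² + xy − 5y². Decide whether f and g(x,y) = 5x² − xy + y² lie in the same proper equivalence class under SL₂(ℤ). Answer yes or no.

D₁ = -19, D₂ = -19
f is negative-definite; reduce −f:
−f: translate: b→1 (≡-1 mod 2), so (1,-1,5)→(1,1,5)
−f: reduced (well bottom): (1,1,5) with a≤c, −a<b≤a
flip sign back: reduced form of f is (-1,-1,-5)
g: flip: (5,-1,1)→(1,1,5)
g: reduced (well bottom): (1,1,5) with a≤c, −a<b≤a
reduced forms (-1, -1, -5) vs (1, 1, 5) ⇒ inequivalent

no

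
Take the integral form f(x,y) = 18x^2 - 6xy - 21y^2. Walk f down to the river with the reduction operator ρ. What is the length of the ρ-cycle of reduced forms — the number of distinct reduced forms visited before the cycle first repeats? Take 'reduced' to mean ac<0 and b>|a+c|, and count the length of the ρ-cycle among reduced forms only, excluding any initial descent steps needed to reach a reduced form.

D = 1548, ⌊√D⌋ = 39
descent: ρ → (-21,6,18)  [lands on river]
river: ρ → (18,30,-9)
river: ρ → (-9,24,27)
river: ρ → (27,30,-6)
river: ρ → (-6,30,27)
river: ρ → (27,24,-9)
river: ρ → (-9,30,18)
river: ρ → (18,6,-21)
river: ρ → (-21,36,3)
river: ρ → (3,36,-21)
ρ-cycle length = 10 (tail of 1 descent step not counted)

10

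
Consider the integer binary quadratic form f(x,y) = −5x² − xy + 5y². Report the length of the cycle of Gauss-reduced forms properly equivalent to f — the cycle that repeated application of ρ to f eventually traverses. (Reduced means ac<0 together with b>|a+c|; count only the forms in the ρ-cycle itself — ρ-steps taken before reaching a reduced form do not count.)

D = 101, ⌊√D⌋ = 10
descent: ρ → (5,1,-5)  [lands on river]
river: ρ → (-5,9,1)
river: ρ → (1,9,-5)
river: ρ → (-5,1,5)
river: ρ → (5,9,-1)
river: ρ → (-1,9,5)
ρ-cycle length = 6 (tail of 1 descent step not counted)

6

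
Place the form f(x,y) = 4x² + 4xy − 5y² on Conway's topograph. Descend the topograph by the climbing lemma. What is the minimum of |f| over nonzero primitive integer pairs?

river: ρ → (-5,6,3)
river: ρ → (3,6,-5)
river: ρ → (-5,4,4)
river: ρ → (4,4,-5)
closes: descent 0, river 4
min |a| on river = 3

3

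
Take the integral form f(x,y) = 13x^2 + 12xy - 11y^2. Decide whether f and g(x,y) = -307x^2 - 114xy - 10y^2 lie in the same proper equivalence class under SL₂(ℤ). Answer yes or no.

D₁ = 716, D₂ = 716
river cycle of f (length 14): (-11, 10, 14), (14, 18, -7), (-7, 24, 5), (5, 26, -2), (-2, 26, 5), (5, 24, -7), (-7, 18, 14), (14, 10, -11), (-11, 12, 13), (13, 14, -10), … (4 more)
river cycle of g (length 14): (-10, 14, 13), (13, 12, -11), (-11, 10, 14), (14, 18, -7), (-7, 24, 5), (5, 26, -2), (-2, 26, 5), (5, 24, -7), (-7, 18, 14), (14, 10, -11), … (4 more)
cycles coincide ⇒ equivalent

yes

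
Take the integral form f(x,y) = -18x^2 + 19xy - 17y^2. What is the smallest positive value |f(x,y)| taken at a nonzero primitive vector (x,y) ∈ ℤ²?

translate: b→17 (≡-19 mod 36), so (18,-19,17)→(18,17,16)
flip: (18,17,16)→(16,-17,18)
translate: b→15 (≡-17 mod 32), so (16,-17,18)→(16,15,17)
reduced (well bottom): (16,15,17) with a≤c, −a<b≤a
well minimum |f| = |-16| = 16 (negative-definite)

16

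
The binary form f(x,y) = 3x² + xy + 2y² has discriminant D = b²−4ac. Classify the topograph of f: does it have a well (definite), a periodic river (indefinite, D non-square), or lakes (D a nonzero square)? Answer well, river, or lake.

D = b²−4ac = 1² − 4·3·2 = -23
D < 0 ⇒ definite ⇒ every region one sign ⇒ single well

well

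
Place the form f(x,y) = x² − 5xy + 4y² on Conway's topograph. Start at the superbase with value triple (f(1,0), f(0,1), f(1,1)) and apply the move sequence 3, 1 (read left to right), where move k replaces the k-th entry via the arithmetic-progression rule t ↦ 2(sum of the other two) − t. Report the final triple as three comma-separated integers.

start (1,4,0) = (f(1,0),f(0,1),f(1,1))
replace slot 3: 2·(1+4) − 0 = 10 → (1,4,10)
replace slot 1: 2·(4+10) − 1 = 27 → (27,4,10)

27,4,10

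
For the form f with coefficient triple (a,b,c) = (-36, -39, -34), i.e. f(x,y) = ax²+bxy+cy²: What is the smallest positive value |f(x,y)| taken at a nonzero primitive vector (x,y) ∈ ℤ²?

translate: b→-33 (≡39 mod 72), so (36,39,34)→(36,-33,31)
flip: (36,-33,31)→(31,33,36)
translate: b→-29 (≡33 mod 62), so (31,33,36)→(31,-29,34)
reduced (well bottom): (31,-29,34) with a≤c, −a<b≤a
well minimum |f| = |-31| = 31 (negative-definite)

31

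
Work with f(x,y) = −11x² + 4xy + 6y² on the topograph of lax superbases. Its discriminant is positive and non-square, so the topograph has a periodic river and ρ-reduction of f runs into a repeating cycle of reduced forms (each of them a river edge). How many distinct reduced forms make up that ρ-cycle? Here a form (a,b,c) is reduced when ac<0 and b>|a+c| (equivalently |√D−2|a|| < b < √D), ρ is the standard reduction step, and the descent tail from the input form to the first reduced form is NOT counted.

D = 280, ⌊√D⌋ = 16
descent: ρ → (6,8,-9)  [lands on river]
river: ρ → (-9,10,5)
river: ρ → (5,10,-9)
river: ρ → (-9,8,6)
river: ρ → (6,16,-1)
river: ρ → (-1,16,6)
ρ-cycle length = 6 (tail of 1 descent step not counted)

6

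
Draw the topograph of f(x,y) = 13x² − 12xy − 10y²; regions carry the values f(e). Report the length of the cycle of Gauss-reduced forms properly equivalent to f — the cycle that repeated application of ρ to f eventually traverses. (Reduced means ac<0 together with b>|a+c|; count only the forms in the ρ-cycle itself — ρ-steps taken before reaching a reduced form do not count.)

D = 664, ⌊√D⌋ = 25
descent: ρ → (-10,12,13)  [lands on river]
river: ρ → (13,14,-9)
river: ρ → (-9,22,5)
river: ρ → (5,18,-17)
river: ρ → (-17,16,6)
river: ρ → (6,20,-11)
river: ρ → (-11,24,2)
river: ρ → (2,24,-11)
river: ρ → (-11,20,6)
river: ρ → (6,16,-17)
river: ρ → (-17,18,5)
river: ρ → (5,22,-9)
river: ρ → (-9,14,13)
river: ρ → (13,12,-10)
river: ρ → (-10,8,15)
river: ρ → (15,22,-3)
river: ρ → (-3,20,22)
river: ρ → (22,24,-1)
river: ρ → (-1,24,22)
river: ρ → (22,20,-3)
river: ρ → (-3,22,15)
river: ρ → (15,8,-10)
ρ-cycle length = 22 (tail of 1 descent step not counted)

22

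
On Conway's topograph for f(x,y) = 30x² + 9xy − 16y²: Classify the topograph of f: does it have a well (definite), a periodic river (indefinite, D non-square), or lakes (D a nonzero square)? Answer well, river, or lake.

D = b²−4ac = 9² − 4·30·(-16) = 2001
D > 0 non-square ⇒ indefinite ⇒ periodic river

river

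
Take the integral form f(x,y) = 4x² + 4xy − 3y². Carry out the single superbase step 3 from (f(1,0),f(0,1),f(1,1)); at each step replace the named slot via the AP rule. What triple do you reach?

start (4,-3,5) = (f(1,0),f(0,1),f(1,1))
replace slot 3: 2·(4+(-3)) − 5 = -3 → (4,-3,-3)

4,-3,-3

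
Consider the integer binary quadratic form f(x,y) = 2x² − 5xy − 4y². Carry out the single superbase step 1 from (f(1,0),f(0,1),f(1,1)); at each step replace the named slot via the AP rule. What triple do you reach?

start (2,-4,-7) = (f(1,0),f(0,1),f(1,1))
replace slot 1: 2·((-4)+(-7)) − 2 = -24 → (-24,-4,-7)

-24,-4,-7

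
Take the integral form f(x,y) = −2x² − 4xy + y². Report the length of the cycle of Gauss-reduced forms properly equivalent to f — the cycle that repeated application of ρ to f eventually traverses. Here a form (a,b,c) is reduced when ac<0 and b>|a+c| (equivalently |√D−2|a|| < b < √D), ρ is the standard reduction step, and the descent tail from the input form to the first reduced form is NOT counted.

D = 24, ⌊√D⌋ = 4
descent: ρ → (1,4,-2)  [lands on river]
river: ρ → (-2,4,1)
ρ-cycle length = 2 (tail of 1 descent step not counted)

2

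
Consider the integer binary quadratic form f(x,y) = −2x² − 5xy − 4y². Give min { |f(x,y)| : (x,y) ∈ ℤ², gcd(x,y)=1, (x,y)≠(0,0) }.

translate: b→1 (≡5 mod 4), so (2,5,4)→(2,1,1)
flip: (2,1,1)→(1,-1,2)
translate: b→1 (≡-1 mod 2), so (1,-1,2)→(1,1,2)
reduced (well bottom): (1,1,2) with a≤c, −a<b≤a
well minimum |f| = |-1| = 1 (negative-definite)

1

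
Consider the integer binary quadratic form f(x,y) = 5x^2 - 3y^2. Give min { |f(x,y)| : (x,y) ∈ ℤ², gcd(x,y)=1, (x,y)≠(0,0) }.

descent: ρ → (-3,6,2)  [lands on river]
river: ρ → (2,6,-3)
closes: descent 1, river 2
min |a| on river = 2

2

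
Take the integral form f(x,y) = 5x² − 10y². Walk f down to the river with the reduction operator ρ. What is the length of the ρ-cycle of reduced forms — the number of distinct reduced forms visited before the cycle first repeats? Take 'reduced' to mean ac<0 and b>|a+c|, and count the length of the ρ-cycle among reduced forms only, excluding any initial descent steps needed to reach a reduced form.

D = 200, ⌊√D⌋ = 14
descent: ρ → (-10,0,5)
descent: ρ → (5,10,-5)  [lands on river]
river: ρ → (-5,10,5)
ρ-cycle length = 2 (tail of 2 descent steps not counted)

2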